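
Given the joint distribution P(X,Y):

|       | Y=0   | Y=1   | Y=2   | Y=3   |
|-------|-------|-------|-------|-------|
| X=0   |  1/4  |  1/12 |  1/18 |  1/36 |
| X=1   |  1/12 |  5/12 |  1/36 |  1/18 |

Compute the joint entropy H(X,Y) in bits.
2.3743 bits

H(X,Y) = -Σ_{x,y} P(x,y) log₂ P(x,y). Per-cell terms -P(x,y)·log₂P(x,y):
  X=0: 0.5000, 0.2987, 0.2317, 0.1436
  X=1: 0.2987, 0.5263, 0.1436, 0.2317
Sum of the 8 terms: H(X,Y) = 2.3743 bits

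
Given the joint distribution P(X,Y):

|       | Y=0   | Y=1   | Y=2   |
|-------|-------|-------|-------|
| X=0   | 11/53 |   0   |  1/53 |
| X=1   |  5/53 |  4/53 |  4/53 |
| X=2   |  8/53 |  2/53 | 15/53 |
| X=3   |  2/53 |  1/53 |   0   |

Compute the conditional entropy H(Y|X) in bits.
1.1266 bits

H(Y|X) = H(X,Y) - H(X)

H(X,Y) = -Σ_{x,y} P(x,y) log₂ P(x,y). Per-cell terms -P(x,y)·log₂P(x,y):
  X=0: 0.470818, 0.000000, 0.108074
  X=1: 0.321320, 0.281352, 0.281352
  X=2: 0.411762, 0.178412, 0.515386
  X=3: 0.178412, 0.108074, 0.000000
  (cells with P = 0 contribute 0)
Sum of the 12 terms: H(X,Y) = 2.85496 bits

Marginal of X (row sums):
  P(X=0) = 11/53 + 0 + 1/53 = 12/53
  P(X=1) = 5/53 + 4/53 + 4/53 = 13/53
  P(X=2) = 8/53 + 2/53 + 15/53 = 25/53
  P(X=3) = 2/53 + 1/53 + 0 = 3/53
H(X) = -[(12/53)·log₂(12/53) + (13/53)·log₂(13/53) + (25/53)·log₂(25/53) + (3/53)·log₂(3/53)]
  = 0.485198 + 0.497307 + 0.511351 + 0.234507 = 1.72836 bits

H(Y|X) = H(X,Y) - H(X) = 2.85496 - 1.72836 = 1.1266 bits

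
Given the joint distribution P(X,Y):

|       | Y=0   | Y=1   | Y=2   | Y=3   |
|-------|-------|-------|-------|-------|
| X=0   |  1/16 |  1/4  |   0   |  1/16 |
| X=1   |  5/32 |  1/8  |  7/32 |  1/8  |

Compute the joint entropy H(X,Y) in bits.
2.6481 bits

H(X,Y) = -Σ_{x,y} P(x,y) log₂ P(x,y). Per-cell terms -P(x,y)·log₂P(x,y):
  X=0: 0.25000, 0.50000, 0.00000, 0.25000
  X=1: 0.41845, 0.37500, 0.47964, 0.37500
  (cells with P = 0 contribute 0)
Sum of the 8 terms: H(X,Y) = 2.6481 bits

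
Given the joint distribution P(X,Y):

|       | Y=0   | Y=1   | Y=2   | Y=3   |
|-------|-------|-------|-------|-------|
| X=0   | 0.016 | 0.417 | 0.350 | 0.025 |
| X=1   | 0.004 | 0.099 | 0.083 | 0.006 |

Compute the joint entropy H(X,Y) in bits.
1.9893 bits

H(X,Y) = -Σ_{x,y} P(x,y) log₂ P(x,y). Per-cell terms -P(x,y)·log₂P(x,y):
  X=0: 0.0955, 0.5262, 0.5301, 0.1330
  X=1: 0.0319, 0.3303, 0.2980, 0.0443
Sum of the 8 terms: H(X,Y) = 1.9893 bits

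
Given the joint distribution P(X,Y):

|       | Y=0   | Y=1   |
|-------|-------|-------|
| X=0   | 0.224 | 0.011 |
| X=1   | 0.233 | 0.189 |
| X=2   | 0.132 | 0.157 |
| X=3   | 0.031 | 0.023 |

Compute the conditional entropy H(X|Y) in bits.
1.6265 bits

H(X|Y) = H(X,Y) - H(Y)

H(X,Y) = -Σ_{x,y} P(x,y) log₂ P(x,y). Per-cell terms -P(x,y)·log₂P(x,y):
  X=0: 0.48349, 0.07157
  X=1: 0.48967, 0.45427
  X=2: 0.38562, 0.41937
  X=3: 0.15536, 0.12517
Sum of the 8 terms: H(X,Y) = 2.5845 bits

Marginal of Y (column sums):
  P(Y=0) = 0.224 + 0.233 + 0.132 + 0.031 = 0.620
  P(Y=1) = 0.011 + 0.189 + 0.157 + 0.023 = 0.380
H(Y) = -[0.620·log₂(0.620) + 0.380·log₂(0.380)]
  = 0.42759 + 0.53045 = 0.9580 bits

H(X|Y) = H(X,Y) - H(Y) = 2.5845 - 0.9580 = 1.6265 bits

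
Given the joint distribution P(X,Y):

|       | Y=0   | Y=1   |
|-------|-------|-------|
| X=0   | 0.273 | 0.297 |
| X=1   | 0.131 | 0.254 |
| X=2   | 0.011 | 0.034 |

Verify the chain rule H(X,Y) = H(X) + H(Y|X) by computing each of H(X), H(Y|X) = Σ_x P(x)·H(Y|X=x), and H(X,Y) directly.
H(X) = 1.1937 bits, H(Y|X) = 0.9615 bits, H(X,Y) = 2.1553 bits

Marginal of X (row sums):
  P(X=0) = 0.273 + 0.297 = 0.570
  P(X=1) = 0.131 + 0.254 = 0.385
  P(X=2) = 0.011 + 0.034 = 0.045
H(X) = -[0.570·log₂(0.570) + 0.385·log₂(0.385) + 0.045·log₂(0.045)]
  = 0.4622507 + 0.5301718 + 0.2013269 = 1.1937 bits

H(Y|X) = Σ_x P(x)·H(Y|X=x):
  X=0: P(X=0) = 0.570, P(Y|X=0) = (91/190, 99/190) → H(Y|X=0) = 0.9987208
  X=1: P(X=1) = 0.385, P(Y|X=1) = (131/385, 254/385) → H(Y|X=1) = 0.9250670
  X=2: P(X=2) = 0.045, P(Y|X=2) = (11/45, 34/45) → H(Y|X=2) = 0.8023534
H(Y|X) = 0.570·0.9987208 + 0.385·0.9250670 + 0.045·0.8023534 = 0.9615 bits

H(X,Y) = -Σ_{x,y} P(x,y) log₂ P(x,y). Per-cell terms -P(x,y)·log₂P(x,y):
  X=0: 0.5113364, 0.5201852
  X=1: 0.3841393, 0.5021833
  X=2: 0.0715699, 0.1658629
Sum of the 6 terms: H(X,Y) = 2.1553 bits

Chain rule check:
  H(X) + H(Y|X) = 1.1937 + 0.9615 = 2.1552 bits
  H(X,Y) = 2.1553 bits
✓ Chain rule verified (Δ = 0.0001 is 4-dp rounding noise: each of the three values was rounded independently).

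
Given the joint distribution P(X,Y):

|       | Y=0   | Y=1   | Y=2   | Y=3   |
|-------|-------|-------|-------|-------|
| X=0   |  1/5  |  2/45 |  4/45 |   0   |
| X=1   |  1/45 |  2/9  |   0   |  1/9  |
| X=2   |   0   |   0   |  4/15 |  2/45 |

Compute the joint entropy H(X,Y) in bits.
2.6390 bits

H(X,Y) = -Σ_{x,y} P(x,y) log₂ P(x,y). Per-cell terms -P(x,y)·log₂P(x,y):
  X=0: 0.46439, 0.19964, 0.31039, 0.00000
  X=1: 0.12204, 0.48221, 0.00000, 0.35221
  X=2: 0.00000, 0.00000, 0.50850, 0.19964
  (cells with P = 0 contribute 0)
Sum of the 12 terms: H(X,Y) = 2.6390 bits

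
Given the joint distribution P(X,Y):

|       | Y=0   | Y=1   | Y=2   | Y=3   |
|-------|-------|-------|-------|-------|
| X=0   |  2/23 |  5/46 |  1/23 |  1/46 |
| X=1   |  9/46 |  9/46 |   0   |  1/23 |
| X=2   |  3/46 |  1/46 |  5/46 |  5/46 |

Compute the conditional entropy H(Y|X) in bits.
1.6113 bits

H(Y|X) = H(X,Y) - H(X)

H(X,Y) = -Σ_{x,y} P(x,y) log₂ P(x,y). Per-cell terms -P(x,y)·log₂P(x,y):
  X=0: 0.30640, 0.34800, 0.19668, 0.12008
  X=1: 0.46049, 0.46049, 0.00000, 0.19668
  X=2: 0.25687, 0.12008, 0.34800, 0.34800
  (cells with P = 0 contribute 0)
Sum of the 12 terms: H(X,Y) = 3.1618 bits

Marginal of X (row sums):
  P(X=0) = 2/23 + 5/46 + 1/23 + 1/46 = 6/23
  P(X=1) = 9/46 + 9/46 + 0 + 1/23 = 10/23
  P(X=2) = 3/46 + 1/46 + 5/46 + 5/46 = 7/23
H(X) = -[(6/23)·log₂(6/23) + (10/23)·log₂(10/23) + (7/23)·log₂(7/23)]
  = 0.50572 + 0.52245 + 0.52232 = 1.5505 bits

H(Y|X) = H(X,Y) - H(X) = 3.1618 - 1.5505 = 1.6113 bits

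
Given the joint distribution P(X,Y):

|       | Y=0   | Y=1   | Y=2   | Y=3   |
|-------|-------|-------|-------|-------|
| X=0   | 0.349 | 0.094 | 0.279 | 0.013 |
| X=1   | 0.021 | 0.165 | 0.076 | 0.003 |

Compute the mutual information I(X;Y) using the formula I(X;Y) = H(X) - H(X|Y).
0.1960 bits

I(X;Y) = H(X) - H(X|Y)

Marginal of X (row sums):
  P(X=0) = 0.349 + 0.094 + 0.279 + 0.013 = 0.735
  P(X=1) = 0.021 + 0.165 + 0.076 + 0.003 = 0.265
H(X) = -[0.735·log₂(0.735) + 0.265·log₂(0.265)]
  = 0.3265 + 0.5077 = 0.8342 bits

Marginal of Y (column sums):
  P(Y=0) = 0.349 + 0.021 = 0.370
  P(Y=1) = 0.094 + 0.165 = 0.259
  P(Y=2) = 0.279 + 0.076 = 0.355
  P(Y=3) = 0.013 + 0.003 = 0.016
H(X|Y) = Σ_y P(y)·H(X|Y=y):
  Y=0: P(Y=0) = 0.370, P(X|Y=0) = (349/370, 21/370) → H(X|Y=0) = 0.3144
  Y=1: P(Y=1) = 0.259, P(X|Y=1) = (94/259, 165/259) → H(X|Y=1) = 0.9451
  Y=2: P(Y=2) = 0.355, P(X|Y=2) = (279/355, 76/355) → H(X|Y=2) = 0.7492
  Y=3: P(Y=3) = 0.016, P(X|Y=3) = (13/16, 3/16) → H(X|Y=3) = 0.6962
H(X|Y) = 0.370·0.3144 + 0.259·0.9451 + 0.355·0.7492 + 0.016·0.6962 = 0.6382 bits

I(X;Y) = H(X) - H(X|Y) = 0.8342 - 0.6382 = 0.1960 bits

Cross-check via I(X;Y) = H(X) + H(Y) - H(X,Y): computing H(Y) from the column sums and H(X,Y) from the 8 cells in the same way gives H(Y) = 1.6614 bits and H(X,Y) = 2.2996 bits, so
I(X;Y) = 0.8342 + 1.6614 - 2.2996 = 0.1960 bits ✓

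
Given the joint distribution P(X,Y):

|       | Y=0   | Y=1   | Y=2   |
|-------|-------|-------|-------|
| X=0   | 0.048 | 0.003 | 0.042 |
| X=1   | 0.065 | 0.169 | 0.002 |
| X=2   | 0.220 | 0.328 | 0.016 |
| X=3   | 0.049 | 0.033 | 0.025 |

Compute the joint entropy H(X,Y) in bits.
2.7474 bits

H(X,Y) = -Σ_{x,y} P(x,y) log₂ P(x,y). Per-cell terms -P(x,y)·log₂P(x,y):
  X=0: 0.2103, 0.0251, 0.1921
  X=1: 0.2563, 0.4335, 0.0179
  X=2: 0.4806, 0.5275, 0.0955
  X=3: 0.2132, 0.1624, 0.1330
Sum of the 12 terms: H(X,Y) = 2.7474 bits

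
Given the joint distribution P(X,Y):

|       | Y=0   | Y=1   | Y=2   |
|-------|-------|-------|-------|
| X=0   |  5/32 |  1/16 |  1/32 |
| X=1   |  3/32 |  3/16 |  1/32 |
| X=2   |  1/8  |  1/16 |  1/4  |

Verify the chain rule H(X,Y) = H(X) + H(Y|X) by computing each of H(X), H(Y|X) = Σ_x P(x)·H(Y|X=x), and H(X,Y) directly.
H(X) = 1.5462 bits, H(Y|X) = 1.3327 bits, H(X,Y) = 2.8789 bits

Marginal of X (row sums):
  P(X=0) = 5/32 + 1/16 + 1/32 = 1/4
  P(X=1) = 3/32 + 3/16 + 1/32 = 5/16
  P(X=2) = 1/8 + 1/16 + 1/4 = 7/16
H(X) = -[(1/4)·log₂(1/4) + (5/16)·log₂(5/16) + (7/16)·log₂(7/16)]
  = 0.50000 + 0.52440 + 0.52178 = 1.5462 bits

H(Y|X) = Σ_x P(x)·H(Y|X=x):
  X=0: P(X=0) = 1/4, P(Y|X=0) = (5/8, 1/4, 1/8) → H(Y|X=0) = 1.29879
  X=1: P(X=1) = 5/16, P(Y|X=1) = (3/10, 3/5, 1/10) → H(Y|X=1) = 1.29546
  X=2: P(X=2) = 7/16, P(Y|X=2) = (2/7, 1/7, 4/7) → H(Y|X=2) = 1.37878
H(Y|X) = (1/4)·1.29879 + (5/16)·1.29546 + (7/16)·1.37878 = 1.3327 bits

H(X,Y) = -Σ_{x,y} P(x,y) log₂ P(x,y). Per-cell terms -P(x,y)·log₂P(x,y):
  X=0: 0.41845, 0.25000, 0.15625
  X=1: 0.32016, 0.45282, 0.15625
  X=2: 0.37500, 0.25000, 0.50000
Sum of the 9 terms: H(X,Y) = 2.8789 bits

Chain rule check:
  H(X) + H(Y|X) = 1.5462 + 1.3327 = 2.8789 bits
  H(X,Y) = 2.8789 bits
✓ Chain rule verified.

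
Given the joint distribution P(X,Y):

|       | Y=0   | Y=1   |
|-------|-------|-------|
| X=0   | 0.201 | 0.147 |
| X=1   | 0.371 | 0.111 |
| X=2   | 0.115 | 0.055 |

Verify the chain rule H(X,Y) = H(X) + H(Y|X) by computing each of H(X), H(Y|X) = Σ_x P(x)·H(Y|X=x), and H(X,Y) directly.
H(X) = 1.4720 bits, H(Y|X) = 0.8716 bits, H(X,Y) = 2.3436 bits

Marginal of X (row sums):
  P(X=0) = 0.201 + 0.147 = 0.348
  P(X=1) = 0.371 + 0.111 = 0.482
  P(X=2) = 0.115 + 0.055 = 0.170
H(X) = -[0.348·log₂(0.348) + 0.482·log₂(0.482) + 0.170·log₂(0.170)]
  = 0.52995 + 0.50750 + 0.43459 = 1.4720 bits

H(Y|X) = Σ_x P(x)·H(Y|X=x):
  X=0: P(X=0) = 0.348, P(Y|X=0) = (67/116, 49/116) → H(Y|X=0) = 0.98256
  X=1: P(X=1) = 0.482, P(Y|X=1) = (371/482, 111/482) → H(Y|X=1) = 0.77852
  X=2: P(X=2) = 0.170, P(Y|X=2) = (23/34, 11/34) → H(Y|X=2) = 0.90818
H(Y|X) = 0.348·0.98256 + 0.482·0.77852 + 0.170·0.90818 = 0.8716 bits

H(X,Y) = -Σ_{x,y} P(x,y) log₂ P(x,y). Per-cell terms -P(x,y)·log₂P(x,y):
  X=0: 0.46526, 0.40662
  X=1: 0.53072, 0.35202
  X=2: 0.35883, 0.23014
Sum of the 6 terms: H(X,Y) = 2.3436 bits

Chain rule check:
  H(X) + H(Y|X) = 1.4720 + 0.8716 = 2.3436 bits
  H(X,Y) = 2.3436 bits
✓ Chain rule verified.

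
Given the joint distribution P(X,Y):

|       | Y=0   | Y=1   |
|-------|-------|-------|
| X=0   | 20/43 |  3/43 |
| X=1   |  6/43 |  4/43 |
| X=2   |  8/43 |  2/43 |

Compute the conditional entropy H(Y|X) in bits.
0.6925 bits

H(Y|X) = H(X,Y) - H(X)

H(X,Y) = -Σ_{x,y} P(x,y) log₂ P(x,y). Per-cell terms -P(x,y)·log₂P(x,y):
  X=0: 0.5136, 0.2680
  X=1: 0.3965, 0.3187
  X=2: 0.4514, 0.2059
Sum of the 6 terms: H(X,Y) = 2.1541 bits

Marginal of X (row sums):
  P(X=0) = 20/43 + 3/43 = 23/43
  P(X=1) = 6/43 + 4/43 = 10/43
  P(X=2) = 8/43 + 2/43 = 10/43
H(X) = -[(23/43)·log₂(23/43) + (10/43)·log₂(10/43) + (10/43)·log₂(10/43)]
  = 0.4828 + 0.4894 + 0.4894 = 1.4616 bits

H(Y|X) = H(X,Y) - H(X) = 2.1541 - 1.4616 = 0.6925 bits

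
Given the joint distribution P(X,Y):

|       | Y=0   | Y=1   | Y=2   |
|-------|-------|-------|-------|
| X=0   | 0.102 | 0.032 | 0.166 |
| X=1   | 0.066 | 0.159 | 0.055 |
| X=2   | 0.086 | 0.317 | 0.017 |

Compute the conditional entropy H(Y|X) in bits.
1.2044 bits

H(Y|X) = H(X,Y) - H(X)

H(X,Y) = -Σ_{x,y} P(x,y) log₂ P(x,y). Per-cell terms -P(x,y)·log₂P(x,y):
  X=0: 0.33592, 0.15891, 0.43006
  X=1: 0.25881, 0.42181, 0.23014
  X=2: 0.30440, 0.52541, 0.09993
Sum of the 9 terms: H(X,Y) = 2.7654 bits

Marginal of X (row sums):
  P(X=0) = 0.102 + 0.032 + 0.166 = 0.300
  P(X=1) = 0.066 + 0.159 + 0.055 = 0.280
  P(X=2) = 0.086 + 0.317 + 0.017 = 0.420
H(X) = -[0.300·log₂(0.300) + 0.280·log₂(0.280) + 0.420·log₂(0.420)]
  = 0.52109 + 0.51422 + 0.52565 = 1.5610 bits

H(Y|X) = H(X,Y) - H(X) = 2.7654 - 1.5610 = 1.2044 bits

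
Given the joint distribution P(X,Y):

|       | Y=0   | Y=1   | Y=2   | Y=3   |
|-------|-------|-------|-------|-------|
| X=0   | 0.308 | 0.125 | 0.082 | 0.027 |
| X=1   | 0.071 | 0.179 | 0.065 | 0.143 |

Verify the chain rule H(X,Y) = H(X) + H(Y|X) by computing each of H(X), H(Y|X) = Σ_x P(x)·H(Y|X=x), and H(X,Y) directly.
H(X) = 0.9949 bits, H(Y|X) = 1.7127 bits, H(X,Y) = 2.7076 bits

Marginal of X (row sums):
  P(X=0) = 0.308 + 0.125 + 0.082 + 0.027 = 0.542
  P(X=1) = 0.071 + 0.179 + 0.065 + 0.143 = 0.458
H(X) = -[0.542·log₂(0.542) + 0.458·log₂(0.458)]
  = 0.47893 + 0.51597 = 0.9949 bits

H(Y|X) = Σ_x P(x)·H(Y|X=x):
  X=0: P(X=0) = 0.542, P(Y|X=0) = (154/271, 125/542, 41/271, 27/542) → H(Y|X=0) = 1.57921
  X=1: P(X=1) = 0.458, P(Y|X=1) = (71/458, 179/458, 65/458, 143/458) → H(Y|X=1) = 1.87075
H(Y|X) = 0.542·1.57921 + 0.458·1.87075 = 1.7127 bits

H(X,Y) = -Σ_{x,y} P(x,y) log₂ P(x,y). Per-cell terms -P(x,y)·log₂P(x,y):
  X=0: 0.52329, 0.37500, 0.29588, 0.14069
  X=1: 0.27094, 0.44427, 0.25632, 0.40125
Sum of the 8 terms: H(X,Y) = 2.7076 bits

Chain rule check:
  H(X) + H(Y|X) = 0.9949 + 1.7127 = 2.7076 bits
  H(X,Y) = 2.7076 bits
✓ Chain rule verified.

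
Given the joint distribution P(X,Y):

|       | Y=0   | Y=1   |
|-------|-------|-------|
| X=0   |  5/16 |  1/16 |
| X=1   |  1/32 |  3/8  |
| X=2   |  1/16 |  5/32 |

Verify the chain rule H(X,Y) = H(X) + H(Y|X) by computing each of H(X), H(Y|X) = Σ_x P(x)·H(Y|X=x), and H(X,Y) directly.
H(X) = 1.5382 bits, H(Y|X) = 0.5915 bits, H(X,Y) = 2.1297 bits

Marginal of X (row sums):
  P(X=0) = 5/16 + 1/16 = 3/8
  P(X=1) = 1/32 + 3/8 = 13/32
  P(X=2) = 1/16 + 5/32 = 7/32
H(X) = -[(3/8)·log₂(3/8) + (13/32)·log₂(13/32) + (7/32)·log₂(7/32)]
  = 0.53064 + 0.52795 + 0.47964 = 1.5382 bits

H(Y|X) = Σ_x P(x)·H(Y|X=x):
  X=0: P(X=0) = 3/8, P(Y|X=0) = (5/6, 1/6) → H(Y|X=0) = 0.65002
  X=1: P(X=1) = 13/32, P(Y|X=1) = (1/13, 12/13) → H(Y|X=1) = 0.39124
  X=2: P(X=2) = 7/32, P(Y|X=2) = (2/7, 5/7) → H(Y|X=2) = 0.86312
H(Y|X) = (3/8)·0.65002 + (13/32)·0.39124 + (7/32)·0.86312 = 0.5915 bits

H(X,Y) = -Σ_{x,y} P(x,y) log₂ P(x,y). Per-cell terms -P(x,y)·log₂P(x,y):
  X=0: 0.52440, 0.25000
  X=1: 0.15625, 0.53064
  X=2: 0.25000, 0.41845
Sum of the 6 terms: H(X,Y) = 2.1297 bits

Chain rule check:
  H(X) + H(Y|X) = 1.5382 + 0.5915 = 2.1297 bits
  H(X,Y) = 2.1297 bits
✓ Chain rule verified.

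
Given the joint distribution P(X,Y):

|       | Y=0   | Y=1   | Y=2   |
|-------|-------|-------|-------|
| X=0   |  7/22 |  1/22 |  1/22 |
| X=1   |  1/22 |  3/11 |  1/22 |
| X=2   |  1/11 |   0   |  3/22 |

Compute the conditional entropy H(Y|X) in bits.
1.0101 bits

H(Y|X) = H(X,Y) - H(X)

H(X,Y) = -Σ_{x,y} P(x,y) log₂ P(x,y). Per-cell terms -P(x,y)·log₂P(x,y):
  X=0: 0.525661, 0.202701, 0.202701
  X=1: 0.202701, 0.511219, 0.202701
  X=2: 0.314494, 0.000000, 0.391973
  (cells with P = 0 contribute 0)
Sum of the 9 terms: H(X,Y) = 2.55415 bits

Marginal of X (row sums):
  P(X=0) = 7/22 + 1/22 + 1/22 = 9/22
  P(X=1) = 1/22 + 3/11 + 1/22 = 4/11
  P(X=2) = 1/11 + 0 + 3/22 = 5/22
H(X) = -[(9/22)·log₂(9/22) + (4/11)·log₂(4/11) + (5/22)·log₂(5/22)]
  = 0.527525 + 0.530702 + 0.485796 = 1.54402 bits

H(Y|X) = H(X,Y) - H(X) = 2.55415 - 1.54402 = 1.0101 bits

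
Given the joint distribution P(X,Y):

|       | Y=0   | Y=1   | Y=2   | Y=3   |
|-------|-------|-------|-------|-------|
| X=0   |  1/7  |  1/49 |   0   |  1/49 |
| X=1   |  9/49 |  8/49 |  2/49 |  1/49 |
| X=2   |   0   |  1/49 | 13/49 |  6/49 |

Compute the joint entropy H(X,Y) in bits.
2.8025 bits

H(X,Y) = -Σ_{x,y} P(x,y) log₂ P(x,y). Per-cell terms -P(x,y)·log₂P(x,y):
  X=0: 0.401051, 0.114586, 0.000000, 0.114586
  X=1: 0.449042, 0.426891, 0.188356, 0.114586
  X=2: 0.000000, 0.114586, 0.507868, 0.370989
  (cells with P = 0 contribute 0)
Sum of the 12 terms: H(X,Y) = 2.8025 bits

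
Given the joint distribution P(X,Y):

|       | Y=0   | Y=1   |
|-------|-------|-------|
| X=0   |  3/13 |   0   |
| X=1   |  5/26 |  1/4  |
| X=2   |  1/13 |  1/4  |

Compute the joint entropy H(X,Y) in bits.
2.2302 bits

H(X,Y) = -Σ_{x,y} P(x,y) log₂ P(x,y). Per-cell terms -P(x,y)·log₂P(x,y):
  X=0: 0.4882, 0.0000
  X=1: 0.4574, 0.5000
  X=2: 0.2846, 0.5000
  (cells with P = 0 contribute 0)
Sum of the 6 terms: H(X,Y) = 2.2302 bits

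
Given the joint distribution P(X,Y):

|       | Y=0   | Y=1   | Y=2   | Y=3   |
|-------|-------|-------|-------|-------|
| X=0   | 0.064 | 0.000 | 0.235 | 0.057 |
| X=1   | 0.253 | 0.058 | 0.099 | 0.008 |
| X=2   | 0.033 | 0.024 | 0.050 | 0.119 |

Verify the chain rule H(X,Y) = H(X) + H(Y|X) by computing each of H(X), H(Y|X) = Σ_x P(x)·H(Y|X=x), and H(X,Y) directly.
H(X) = 1.5414 bits, H(Y|X) = 1.4380 bits, H(X,Y) = 2.9794 bits

Marginal of X (row sums):
  P(X=0) = 0.064 + 0.000 + 0.235 + 0.057 = 0.356
  P(X=1) = 0.253 + 0.058 + 0.099 + 0.008 = 0.418
  P(X=2) = 0.033 + 0.024 + 0.050 + 0.119 = 0.226
H(X) = -[0.356·log₂(0.356) + 0.418·log₂(0.418) + 0.226·log₂(0.226)]
  = 0.53046 + 0.52602 + 0.48491 = 1.5414 bits

H(Y|X) = Σ_x P(x)·H(Y|X=x):
  X=0: P(X=0) = 0.356, P(Y|X=0) = (16/89, 0, 235/356, 57/356) → H(Y|X=0) = 1.26378
  X=1: P(X=1) = 0.418, P(Y|X=1) = (23/38, 29/209, 9/38, 4/209) → H(Y|X=1) = 1.43519
  X=2: P(X=2) = 0.226, P(Y|X=2) = (33/226, 12/113, 25/113, 119/226) → H(Y|X=2) = 1.71761
H(Y|X) = 0.356·1.26378 + 0.418·1.43519 + 0.226·1.71761 = 1.4380 bits

H(X,Y) = -Σ_{x,y} P(x,y) log₂ P(x,y). Per-cell terms -P(x,y)·log₂P(x,y):
  X=0: 0.25381, 0.00000, 0.49098, 0.23557
  X=1: 0.50165, 0.23825, 0.33031, 0.05573
  X=2: 0.16241, 0.12914, 0.21610, 0.36545
  (cells with P = 0 contribute 0)
Sum of the 12 terms: H(X,Y) = 2.9794 bits

Chain rule check:
  H(X) + H(Y|X) = 1.5414 + 1.4380 = 2.9794 bits
  H(X,Y) = 2.9794 bits
✓ Chain rule verified.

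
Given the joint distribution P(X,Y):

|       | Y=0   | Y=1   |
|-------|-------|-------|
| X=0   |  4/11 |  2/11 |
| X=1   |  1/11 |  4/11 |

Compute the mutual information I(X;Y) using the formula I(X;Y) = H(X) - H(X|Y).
0.1650 bits

I(X;Y) = H(X) - H(X|Y)

Marginal of X (row sums):
  P(X=0) = 4/11 + 2/11 = 6/11
  P(X=1) = 1/11 + 4/11 = 5/11
H(X) = -[(6/11)·log₂(6/11) + (5/11)·log₂(5/11)]
  = 0.47698 + 0.51705 = 0.99403 bits

Marginal of Y (column sums):
  P(Y=0) = 4/11 + 1/11 = 5/11
  P(Y=1) = 2/11 + 4/11 = 6/11
H(X|Y) = Σ_y P(y)·H(X|Y=y):
  Y=0: P(Y=0) = 5/11, P(X|Y=0) = (4/5, 1/5) → H(X|Y=0) = 0.72193
  Y=1: P(Y=1) = 6/11, P(X|Y=1) = (1/3, 2/3) → H(X|Y=1) = 0.91830
H(X|Y) = (5/11)·0.72193 + (6/11)·0.91830 = 0.82904 bits

I(X;Y) = H(X) - H(X|Y) = 0.99403 - 0.82904 = 0.1650 bits

Cross-check via I(X;Y) = H(X) + H(Y) - H(X,Y): computing H(Y) from the column sums and H(X,Y) from the 4 cells in the same way gives H(Y) = 0.99403 bits and H(X,Y) = 1.82307 bits, so
I(X;Y) = 0.99403 + 0.99403 - 1.82307 = 0.1650 bits ✓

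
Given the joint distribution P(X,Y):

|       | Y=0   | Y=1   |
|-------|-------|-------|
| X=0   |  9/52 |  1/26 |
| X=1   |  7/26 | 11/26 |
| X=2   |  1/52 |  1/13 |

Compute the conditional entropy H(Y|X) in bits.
0.8816 bits

H(Y|X) = H(X,Y) - H(X)

H(X,Y) = -Σ_{x,y} P(x,y) log₂ P(x,y). Per-cell terms -P(x,y)·log₂P(x,y):
  X=0: 0.4379737, 0.1807861
  X=1: 0.5096767, 0.5250419
  X=2: 0.1096238, 0.2846492
Sum of the 6 terms: H(X,Y) = 2.047751 bits

Marginal of X (row sums):
  P(X=0) = 9/52 + 1/26 = 11/52
  P(X=1) = 7/26 + 11/26 = 9/13
  P(X=2) = 1/52 + 1/13 = 5/52
H(X) = -[(11/52)·log₂(11/52) + (9/13)·log₂(9/13) + (5/52)·log₂(5/52)]
  = 0.4740594 + 0.3672794 + 0.3248569 = 1.166196 bits

H(Y|X) = H(X,Y) - H(X) = 2.047751 - 1.166196 = 0.8816 bits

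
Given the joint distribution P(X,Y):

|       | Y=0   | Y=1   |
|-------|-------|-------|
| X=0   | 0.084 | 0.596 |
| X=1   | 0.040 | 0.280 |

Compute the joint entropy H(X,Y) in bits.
1.4451 bits

H(X,Y) = -Σ_{x,y} P(x,y) log₂ P(x,y). Per-cell terms -P(x,y)·log₂P(x,y):
  X=0: 0.30017, 0.44498
  X=1: 0.18575, 0.51422
Sum of the 4 terms: H(X,Y) = 1.4451 bits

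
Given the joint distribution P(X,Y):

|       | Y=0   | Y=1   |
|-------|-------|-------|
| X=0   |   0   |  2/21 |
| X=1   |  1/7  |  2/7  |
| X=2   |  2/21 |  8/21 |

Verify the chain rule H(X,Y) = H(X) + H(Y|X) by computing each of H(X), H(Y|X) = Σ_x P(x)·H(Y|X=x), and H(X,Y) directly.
H(X) = 1.3567 bits, H(Y|X) = 0.7373 bits, H(X,Y) = 2.0940 bits

Marginal of X (row sums):
  P(X=0) = 0 + 2/21 = 2/21
  P(X=1) = 1/7 + 2/7 = 3/7
  P(X=2) = 2/21 + 8/21 = 10/21
H(X) = -[(2/21)·log₂(2/21) + (3/7)·log₂(3/7) + (10/21)·log₂(10/21)]
  = 0.32308 + 0.52388 + 0.50971 = 1.3567 bits

H(Y|X) = Σ_x P(x)·H(Y|X=x):
  X=0: P(X=0) = 2/21, P(Y|X=0) = (0, 1) → H(Y|X=0) = 0.00000
  X=1: P(X=1) = 3/7, P(Y|X=1) = (1/3, 2/3) → H(Y|X=1) = 0.91830
  X=2: P(X=2) = 10/21, P(Y|X=2) = (1/5, 4/5) → H(Y|X=2) = 0.72193
H(Y|X) = (2/21)·0.00000 + (3/7)·0.91830 + (10/21)·0.72193 = 0.7373 bits

H(X,Y) = -Σ_{x,y} P(x,y) log₂ P(x,y). Per-cell terms -P(x,y)·log₂P(x,y):
  X=0: 0.00000, 0.32308
  X=1: 0.40105, 0.51639
  X=2: 0.32308, 0.53041
  (cells with P = 0 contribute 0)
Sum of the 6 terms: H(X,Y) = 2.0940 bits

Chain rule check:
  H(X) + H(Y|X) = 1.3567 + 0.7373 = 2.0940 bits
  H(X,Y) = 2.0940 bits
✓ Chain rule verified.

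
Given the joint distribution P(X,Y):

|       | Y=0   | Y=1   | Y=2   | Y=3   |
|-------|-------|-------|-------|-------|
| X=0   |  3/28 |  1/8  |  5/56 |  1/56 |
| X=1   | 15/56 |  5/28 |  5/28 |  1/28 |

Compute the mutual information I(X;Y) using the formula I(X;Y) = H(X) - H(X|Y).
0.0086 bits

I(X;Y) = H(X) - H(X|Y)

Marginal of X (row sums):
  P(X=0) = 3/28 + 1/8 + 5/56 + 1/56 = 19/56
  P(X=1) = 15/56 + 5/28 + 5/28 + 1/28 = 37/56
H(X) = -[(19/56)·log₂(19/56) + (37/56)·log₂(37/56)]
  = 0.52909 + 0.39504 = 0.92413 bits

Marginal of Y (column sums):
  P(Y=0) = 3/28 + 15/56 = 3/8
  P(Y=1) = 1/8 + 5/28 = 17/56
  P(Y=2) = 5/56 + 5/28 = 15/56
  P(Y=3) = 1/56 + 1/28 = 3/56
H(X|Y) = Σ_y P(y)·H(X|Y=y):
  Y=0: P(Y=0) = 3/8, P(X|Y=0) = (2/7, 5/7) → H(X|Y=0) = 0.86312
  Y=1: P(Y=1) = 17/56, P(X|Y=1) = (7/17, 10/17) → H(X|Y=1) = 0.97742
  Y=2: P(Y=2) = 15/56, P(X|Y=2) = (1/3, 2/3) → H(X|Y=2) = 0.91830
  Y=3: P(Y=3) = 3/56, P(X|Y=3) = (1/3, 2/3) → H(X|Y=3) = 0.91830
H(X|Y) = (3/8)·0.86312 + (17/56)·0.97742 + (15/56)·0.91830 + (3/56)·0.91830 = 0.91555 bits

I(X;Y) = H(X) - H(X|Y) = 0.92413 - 0.91555 = 0.0086 bits

Cross-check via I(X;Y) = H(X) + H(Y) - H(X,Y): computing H(Y) from the column sums and H(X,Y) from the 8 cells in the same way gives H(Y) = 1.78800 bits and H(X,Y) = 2.70355 bits, so
I(X;Y) = 0.92413 + 1.78800 - 2.70355 = 0.0086 bits ✓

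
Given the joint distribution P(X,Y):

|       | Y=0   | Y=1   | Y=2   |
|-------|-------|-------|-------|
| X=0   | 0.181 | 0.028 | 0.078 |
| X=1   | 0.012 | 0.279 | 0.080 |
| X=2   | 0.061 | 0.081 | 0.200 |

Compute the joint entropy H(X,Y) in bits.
2.7640 bits

H(X,Y) = -Σ_{x,y} P(x,y) log₂ P(x,y). Per-cell terms -P(x,y)·log₂P(x,y):
  X=0: 0.44633, 0.14444, 0.28707
  X=1: 0.07657, 0.51382, 0.29151
  X=2: 0.24614, 0.29370, 0.46439
Sum of the 9 terms: H(X,Y) = 2.7640 bits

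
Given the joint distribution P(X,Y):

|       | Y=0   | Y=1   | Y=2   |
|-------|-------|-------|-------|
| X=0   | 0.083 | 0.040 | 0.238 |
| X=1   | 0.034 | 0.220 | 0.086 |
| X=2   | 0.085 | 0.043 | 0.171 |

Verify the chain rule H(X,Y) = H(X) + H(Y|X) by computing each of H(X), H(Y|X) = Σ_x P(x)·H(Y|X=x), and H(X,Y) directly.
H(X) = 1.5806 bits, H(Y|X) = 1.2801 bits, H(X,Y) = 2.8607 bits

Marginal of X (row sums):
  P(X=0) = 0.083 + 0.040 + 0.238 = 0.361
  P(X=1) = 0.034 + 0.220 + 0.086 = 0.340
  P(X=2) = 0.085 + 0.043 + 0.171 = 0.299
H(X) = -[0.361·log₂(0.361) + 0.340·log₂(0.340) + 0.299·log₂(0.299)]
  = 0.53064 + 0.52917 + 0.52079 = 1.5806 bits

H(Y|X) = Σ_x P(x)·H(Y|X=x):
  X=0: P(X=0) = 0.361, P(Y|X=0) = (83/361, 40/361, 238/361) → H(Y|X=0) = 1.23554
  X=1: P(X=1) = 0.340, P(Y|X=1) = (1/10, 11/17, 43/170) → H(Y|X=1) = 1.24018
  X=2: P(X=2) = 0.299, P(Y|X=2) = (85/299, 43/299, 171/299) → H(Y|X=2) = 1.37925
H(Y|X) = 0.361·1.23554 + 0.340·1.24018 + 0.299·1.37925 = 1.2801 bits

H(X,Y) = -Σ_{x,y} P(x,y) log₂ P(x,y). Per-cell terms -P(x,y)·log₂P(x,y):
  X=0: 0.29803, 0.18575, 0.49289
  X=1: 0.16586, 0.48057, 0.30440
  X=2: 0.30229, 0.19520, 0.43570
Sum of the 9 terms: H(X,Y) = 2.8607 bits

Chain rule check:
  H(X) + H(Y|X) = 1.5806 + 1.2801 = 2.8607 bits
  H(X,Y) = 2.8607 bits
✓ Chain rule verified.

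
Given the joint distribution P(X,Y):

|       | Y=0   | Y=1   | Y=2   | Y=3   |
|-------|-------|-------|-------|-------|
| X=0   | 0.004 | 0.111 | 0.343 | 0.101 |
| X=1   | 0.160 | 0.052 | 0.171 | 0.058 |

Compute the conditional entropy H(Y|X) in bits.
1.5763 bits

H(Y|X) = H(X,Y) - H(X)

H(X,Y) = -Σ_{x,y} P(x,y) log₂ P(x,y). Per-cell terms -P(x,y)·log₂P(x,y):
  X=0: 0.03186, 0.35202, 0.52950, 0.33406
  X=1: 0.42302, 0.22180, 0.43570, 0.23825
Sum of the 8 terms: H(X,Y) = 2.5662 bits

Marginal of X (row sums):
  P(X=0) = 0.004 + 0.111 + 0.343 + 0.101 = 0.559
  P(X=1) = 0.160 + 0.052 + 0.171 + 0.058 = 0.441
H(X) = -[0.559·log₂(0.559) + 0.441·log₂(0.441)]
  = 0.46905 + 0.52089 = 0.9899 bits

H(Y|X) = H(X,Y) - H(X) = 2.5662 - 0.9899 = 1.5763 bits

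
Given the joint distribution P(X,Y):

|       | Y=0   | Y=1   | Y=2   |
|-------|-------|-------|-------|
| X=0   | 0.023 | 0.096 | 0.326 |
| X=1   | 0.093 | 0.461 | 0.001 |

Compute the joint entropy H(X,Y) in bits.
1.8205 bits

H(X,Y) = -Σ_{x,y} P(x,y) log₂ P(x,y). Per-cell terms -P(x,y)·log₂P(x,y):
  X=0: 0.125171, 0.324559, 0.527160
  X=1: 0.318676, 0.515011, 0.009966
Sum of the 6 terms: H(X,Y) = 1.8205 bits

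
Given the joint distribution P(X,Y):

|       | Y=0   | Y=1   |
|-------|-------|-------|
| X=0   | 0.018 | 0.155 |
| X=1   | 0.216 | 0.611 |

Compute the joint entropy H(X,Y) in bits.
1.4330 bits

H(X,Y) = -Σ_{x,y} P(x,y) log₂ P(x,y). Per-cell terms -P(x,y)·log₂P(x,y):
  X=0: 0.104325, 0.416897
  X=1: 0.477554, 0.434272
Sum of the 4 terms: H(X,Y) = 1.4330 bits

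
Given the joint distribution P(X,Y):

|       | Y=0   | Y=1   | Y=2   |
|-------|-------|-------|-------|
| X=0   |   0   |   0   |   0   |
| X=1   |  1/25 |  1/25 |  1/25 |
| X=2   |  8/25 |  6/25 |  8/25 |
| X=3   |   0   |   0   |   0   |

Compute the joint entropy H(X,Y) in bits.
2.1035 bits

H(X,Y) = -Σ_{x,y} P(x,y) log₂ P(x,y). Per-cell terms -P(x,y)·log₂P(x,y):
  X=0: 0.0000, 0.0000, 0.0000
  X=1: 0.1858, 0.1858, 0.1858
  X=2: 0.5260, 0.4941, 0.5260
  X=3: 0.0000, 0.0000, 0.0000
  (cells with P = 0 contribute 0)
Sum of the 12 terms: H(X,Y) = 2.1035 bits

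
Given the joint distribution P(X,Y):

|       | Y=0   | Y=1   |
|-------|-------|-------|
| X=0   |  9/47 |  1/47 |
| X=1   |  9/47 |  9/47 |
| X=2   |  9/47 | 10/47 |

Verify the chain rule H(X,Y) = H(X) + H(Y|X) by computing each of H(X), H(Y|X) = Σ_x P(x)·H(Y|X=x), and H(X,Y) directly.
H(X) = 1.5336 bits, H(Y|X) = 0.8862 bits, H(X,Y) = 2.4198 bits

Marginal of X (row sums):
  P(X=0) = 9/47 + 1/47 = 10/47
  P(X=1) = 9/47 + 9/47 = 18/47
  P(X=2) = 9/47 + 10/47 = 19/47
H(X) = -[(10/47)·log₂(10/47) + (18/47)·log₂(18/47) + (19/47)·log₂(19/47)]
  = 0.475034 + 0.530297 + 0.528225 = 1.5336 bits

H(Y|X) = Σ_x P(x)·H(Y|X=x):
  X=0: P(X=0) = 10/47, P(Y|X=0) = (9/10, 1/10) → H(Y|X=0) = 0.468996
  X=1: P(X=1) = 18/47, P(Y|X=1) = (1/2, 1/2) → H(Y|X=1) = 1.000000
  X=2: P(X=2) = 19/47, P(Y|X=2) = (9/19, 10/19) → H(Y|X=2) = 0.998001
H(Y|X) = (10/47)·0.468996 + (18/47)·1.000000 + (19/47)·0.998001 = 0.8862 bits

H(X,Y) = -Σ_{x,y} P(x,y) log₂ P(x,y). Per-cell terms -P(x,y)·log₂P(x,y):
  X=0: 0.456638, 0.118183
  X=1: 0.456638, 0.456638
  X=2: 0.456638, 0.475034
Sum of the 6 terms: H(X,Y) = 2.4198 bits

Chain rule check:
  H(X) + H(Y|X) = 1.5336 + 0.8862 = 2.4198 bits
  H(X,Y) = 2.4198 bits
✓ Chain rule verified.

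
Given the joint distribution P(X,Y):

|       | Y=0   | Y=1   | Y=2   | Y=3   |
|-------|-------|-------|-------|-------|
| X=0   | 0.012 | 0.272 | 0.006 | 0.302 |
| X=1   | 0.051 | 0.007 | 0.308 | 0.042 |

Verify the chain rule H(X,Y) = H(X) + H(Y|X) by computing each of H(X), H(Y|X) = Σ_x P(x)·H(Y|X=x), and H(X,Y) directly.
H(X) = 0.9754 bits, H(Y|X) = 1.1624 bits, H(X,Y) = 2.1379 bits

Marginal of X (row sums):
  P(X=0) = 0.012 + 0.272 + 0.006 + 0.302 = 0.592
  P(X=1) = 0.051 + 0.007 + 0.308 + 0.042 = 0.408
H(X) = -[0.592·log₂(0.592) + 0.408·log₂(0.408)]
  = 0.44775 + 0.52769 = 0.9754 bits

H(Y|X) = Σ_x P(x)·H(Y|X=x):
  X=0: P(X=0) = 0.592, P(Y|X=0) = (3/148, 17/37, 3/296, 151/296) → H(Y|X=0) = 1.19203
  X=1: P(X=1) = 0.408, P(Y|X=1) = (1/8, 7/408, 77/102, 7/68) → H(Y|X=1) = 1.11950
H(Y|X) = 0.592·1.19203 + 0.408·1.11950 = 1.1624 bits

H(X,Y) = -Σ_{x,y} P(x,y) log₂ P(x,y). Per-cell terms -P(x,y)·log₂P(x,y):
  X=0: 0.07657, 0.51090, 0.04428, 0.52167
  X=1: 0.21896, 0.05011, 0.52329, 0.19209
Sum of the 8 terms: H(X,Y) = 2.1379 bits

Chain rule check:
  H(X) + H(Y|X) = 0.9754 + 1.1624 = 2.1378 bits
  H(X,Y) = 2.1379 bits
✓ Chain rule verified (Δ = 0.0001 is 4-dp rounding noise: each of the three values was rounded independently).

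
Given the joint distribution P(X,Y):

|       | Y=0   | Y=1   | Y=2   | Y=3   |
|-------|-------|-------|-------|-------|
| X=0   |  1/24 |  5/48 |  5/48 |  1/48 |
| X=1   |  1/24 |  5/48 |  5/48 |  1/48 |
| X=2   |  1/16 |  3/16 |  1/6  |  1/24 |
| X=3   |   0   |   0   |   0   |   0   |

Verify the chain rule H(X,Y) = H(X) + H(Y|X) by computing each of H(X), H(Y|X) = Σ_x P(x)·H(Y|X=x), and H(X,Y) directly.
H(X) = 1.5367 bits, H(Y|X) = 1.7624 bits, H(X,Y) = 3.2991 bits

Marginal of X (row sums):
  P(X=0) = 1/24 + 5/48 + 5/48 + 1/48 = 13/48
  P(X=1) = 1/24 + 5/48 + 5/48 + 1/48 = 13/48
  P(X=2) = 1/16 + 3/16 + 1/6 + 1/24 = 11/24
  P(X=3) = 0 + 0 + 0 + 0 = 0
H(X) = -[(13/48)·log₂(13/48) + (13/48)·log₂(13/48) + (11/24)·log₂(11/24)]   (outcomes with P = 0 contribute 0)
  = 0.510392 + 0.510392 + 0.515868 = 1.5367 bits

H(Y|X) = Σ_x P(x)·H(Y|X=x):
  X=0: P(X=0) = 13/48, P(Y|X=0) = (2/13, 5/13, 5/13, 1/13) → H(Y|X=0) = 1.760495
  X=1: P(X=1) = 13/48, P(Y|X=1) = (2/13, 5/13, 5/13, 1/13) → H(Y|X=1) = 1.760495
  X=2: P(X=2) = 11/24, P(Y|X=2) = (3/22, 9/22, 4/11, 1/11) → H(Y|X=2) = 1.764695
  X=3: P(X=3) = 0 → contributes 0
H(Y|X) = (13/48)·1.760495 + (13/48)·1.760495 + (11/24)·1.764695 = 1.7624 bits

H(X,Y) = -Σ_{x,y} P(x,y) log₂ P(x,y). Per-cell terms -P(x,y)·log₂P(x,y):
  X=0: 0.191040, 0.339899, 0.339899, 0.116353
  X=1: 0.191040, 0.339899, 0.339899, 0.116353
  X=2: 0.250000, 0.452820, 0.430827, 0.191040
  X=3: 0.000000, 0.000000, 0.000000, 0.000000
  (cells with P = 0 contribute 0)
Sum of the 16 terms: H(X,Y) = 3.2991 bits

Chain rule check:
  H(X) + H(Y|X) = 1.5367 + 1.7624 = 3.2991 bits
  H(X,Y) = 3.2991 bits
✓ Chain rule verified.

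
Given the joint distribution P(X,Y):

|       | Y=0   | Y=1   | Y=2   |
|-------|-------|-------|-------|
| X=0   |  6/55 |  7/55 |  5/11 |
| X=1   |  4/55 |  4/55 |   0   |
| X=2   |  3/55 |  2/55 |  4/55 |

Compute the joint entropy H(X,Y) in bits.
2.4720 bits

H(X,Y) = -Σ_{x,y} P(x,y) log₂ P(x,y). Per-cell terms -P(x,y)·log₂P(x,y):
  X=0: 0.3487, 0.3785, 0.5170
  X=1: 0.2750, 0.2750, 0.0000
  X=2: 0.2289, 0.1739, 0.2750
  (cells with P = 0 contribute 0)
Sum of the 9 terms: H(X,Y) = 2.4720 bits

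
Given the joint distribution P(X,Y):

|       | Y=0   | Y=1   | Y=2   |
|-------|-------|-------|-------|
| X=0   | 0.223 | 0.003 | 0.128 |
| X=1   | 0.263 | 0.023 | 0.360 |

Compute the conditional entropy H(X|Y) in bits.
0.9022 bits

H(X|Y) = H(X,Y) - H(Y)

H(X,Y) = -Σ_{x,y} P(x,y) log₂ P(x,y). Per-cell terms -P(x,y)·log₂P(x,y):
  X=0: 0.4828, 0.0251, 0.3796
  X=1: 0.5068, 0.1252, 0.5306
Sum of the 6 terms: H(X,Y) = 2.0501 bits

Marginal of Y (column sums):
  P(Y=0) = 0.223 + 0.263 = 0.486
  P(Y=1) = 0.003 + 0.023 = 0.026
  P(Y=2) = 0.128 + 0.360 = 0.488
H(Y) = -[0.486·log₂(0.486) + 0.026·log₂(0.026) + 0.488·log₂(0.488)]
  = 0.5059 + 0.1369 + 0.5051 = 1.1479 bits

H(X|Y) = H(X,Y) - H(Y) = 2.0501 - 1.1479 = 0.9022 bits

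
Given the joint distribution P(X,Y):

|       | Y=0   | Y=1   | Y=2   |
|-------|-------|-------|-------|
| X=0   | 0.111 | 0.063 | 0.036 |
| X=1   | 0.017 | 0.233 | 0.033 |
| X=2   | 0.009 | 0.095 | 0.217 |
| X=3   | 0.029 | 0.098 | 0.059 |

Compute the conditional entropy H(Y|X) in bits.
1.1417 bits

H(Y|X) = H(X,Y) - H(X)

H(X,Y) = -Σ_{x,y} P(x,y) log₂ P(x,y). Per-cell terms -P(x,y)·log₂P(x,y):
  X=0: 0.3520, 0.2513, 0.1727
  X=1: 0.0999, 0.4897, 0.1624
  X=2: 0.0612, 0.3226, 0.4783
  X=3: 0.1481, 0.3284, 0.2409
Sum of the 12 terms: H(X,Y) = 3.1075 bits

Marginal of X (row sums):
  P(X=0) = 0.111 + 0.063 + 0.036 = 0.210
  P(X=1) = 0.017 + 0.233 + 0.033 = 0.283
  P(X=2) = 0.009 + 0.095 + 0.217 = 0.321
  P(X=3) = 0.029 + 0.098 + 0.059 = 0.186
H(X) = -[0.210·log₂(0.210) + 0.283·log₂(0.283) + 0.321·log₂(0.321) + 0.186·log₂(0.186)]
  = 0.4728 + 0.5154 + 0.5262 + 0.4514 = 1.9658 bits

H(Y|X) = H(X,Y) - H(X) = 3.1075 - 1.9658 = 1.1417 bits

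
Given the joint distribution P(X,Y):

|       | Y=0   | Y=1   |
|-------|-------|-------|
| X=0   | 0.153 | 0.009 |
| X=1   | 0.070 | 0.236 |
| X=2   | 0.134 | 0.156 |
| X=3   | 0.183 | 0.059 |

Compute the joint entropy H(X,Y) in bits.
2.7317 bits

H(X,Y) = -Σ_{x,y} P(x,y) log₂ P(x,y). Per-cell terms -P(x,y)·log₂P(x,y):
  X=0: 0.41438, 0.06116
  X=1: 0.26856, 0.49162
  X=2: 0.38856, 0.41814
  X=3: 0.44837, 0.24091
Sum of the 8 terms: H(X,Y) = 2.7317 bits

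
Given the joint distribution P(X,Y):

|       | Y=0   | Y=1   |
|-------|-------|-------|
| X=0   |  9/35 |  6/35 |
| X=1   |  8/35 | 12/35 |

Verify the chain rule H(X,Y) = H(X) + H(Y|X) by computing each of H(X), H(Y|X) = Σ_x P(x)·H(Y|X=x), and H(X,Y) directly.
H(X) = 0.9852 bits, H(Y|X) = 0.9710 bits, H(X,Y) = 1.9562 bits

Marginal of X (row sums):
  P(X=0) = 9/35 + 6/35 = 3/7
  P(X=1) = 8/35 + 12/35 = 4/7
H(X) = -[(3/7)·log₂(3/7) + (4/7)·log₂(4/7)]
  = 0.5239 + 0.4613 = 0.9852 bits

H(Y|X) = Σ_x P(x)·H(Y|X=x):
  X=0: P(X=0) = 3/7, P(Y|X=0) = (3/5, 2/5) → H(Y|X=0) = 0.9710
  X=1: P(X=1) = 4/7, P(Y|X=1) = (2/5, 3/5) → H(Y|X=1) = 0.9710
H(Y|X) = (3/7)·0.9710 + (4/7)·0.9710 = 0.9710 bits

H(X,Y) = -Σ_{x,y} P(x,y) log₂ P(x,y). Per-cell terms -P(x,y)·log₂P(x,y):
  X=0: 0.5038, 0.4362
  X=1: 0.4867, 0.5295
Sum of the 4 terms: H(X,Y) = 1.9562 bits

Chain rule check:
  H(X) + H(Y|X) = 0.9852 + 0.9710 = 1.9562 bits
  H(X,Y) = 1.9562 bits
✓ Chain rule verified.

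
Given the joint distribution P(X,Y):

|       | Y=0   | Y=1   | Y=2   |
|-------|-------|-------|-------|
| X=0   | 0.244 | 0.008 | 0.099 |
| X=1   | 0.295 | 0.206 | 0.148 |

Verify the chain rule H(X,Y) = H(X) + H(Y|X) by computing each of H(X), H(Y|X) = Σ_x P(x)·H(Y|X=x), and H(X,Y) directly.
H(X) = 0.9350 bits, H(Y|X) = 1.3447 bits, H(X,Y) = 2.2796 bits

Marginal of X (row sums):
  P(X=0) = 0.244 + 0.008 + 0.099 = 0.351
  P(X=1) = 0.295 + 0.206 + 0.148 = 0.649
H(X) = -[0.351·log₂(0.351) + 0.649·log₂(0.649)]
  = 0.5302 + 0.4048 = 0.9350 bits

H(Y|X) = Σ_x P(x)·H(Y|X=x):
  X=0: P(X=0) = 0.351, P(Y|X=0) = (244/351, 8/351, 11/39) → H(Y|X=0) = 1.0040
  X=1: P(X=1) = 0.649, P(Y|X=1) = (5/11, 206/649, 148/649) → H(Y|X=1) = 1.5289
H(Y|X) = 0.351·1.0040 + 0.649·1.5289 = 1.3447 bits

H(X,Y) = -Σ_{x,y} P(x,y) log₂ P(x,y). Per-cell terms -P(x,y)·log₂P(x,y):
  X=0: 0.4966, 0.0557, 0.3303
  X=1: 0.5196, 0.4695, 0.4079
Sum of the 6 terms: H(X,Y) = 2.2796 bits

Chain rule check:
  H(X) + H(Y|X) = 0.9350 + 1.3447 = 2.2797 bits
  H(X,Y) = 2.2796 bits
✓ Chain rule verified (Δ = 0.0001 is 4-dp rounding noise: each of the three values was rounded independently).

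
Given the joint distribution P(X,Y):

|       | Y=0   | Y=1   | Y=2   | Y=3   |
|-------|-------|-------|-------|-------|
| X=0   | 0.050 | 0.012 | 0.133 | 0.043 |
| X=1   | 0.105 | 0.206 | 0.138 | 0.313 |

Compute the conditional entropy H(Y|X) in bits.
1.8130 bits

H(Y|X) = H(X,Y) - H(X)

H(X,Y) = -Σ_{x,y} P(x,y) log₂ P(x,y). Per-cell terms -P(x,y)·log₂P(x,y):
  X=0: 0.2161, 0.0766, 0.3871, 0.1952
  X=1: 0.3414, 0.4695, 0.3943, 0.5245
Sum of the 8 terms: H(X,Y) = 2.6047 bits

Marginal of X (row sums):
  P(X=0) = 0.050 + 0.012 + 0.133 + 0.043 = 0.238
  P(X=1) = 0.105 + 0.206 + 0.138 + 0.313 = 0.762
H(X) = -[0.238·log₂(0.238) + 0.762·log₂(0.762)]
  = 0.4929 + 0.2988 = 0.7917 bits

H(Y|X) = H(X,Y) - H(X) = 2.6047 - 0.7917 = 1.8130 bits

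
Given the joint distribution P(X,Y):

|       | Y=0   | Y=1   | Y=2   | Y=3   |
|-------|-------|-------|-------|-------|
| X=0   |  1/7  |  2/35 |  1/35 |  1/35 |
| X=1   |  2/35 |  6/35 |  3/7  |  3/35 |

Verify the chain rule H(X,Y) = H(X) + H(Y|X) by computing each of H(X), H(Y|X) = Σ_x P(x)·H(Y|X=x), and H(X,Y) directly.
H(X) = 0.8224 bits, H(Y|X) = 1.6075 bits, H(X,Y) = 2.4299 bits

Marginal of X (row sums):
  P(X=0) = 1/7 + 2/35 + 1/35 + 1/35 = 9/35
  P(X=1) = 2/35 + 6/35 + 3/7 + 3/35 = 26/35
H(X) = -[(9/35)·log₂(9/35) + (26/35)·log₂(26/35)]
  = 0.50383 + 0.31857 = 0.8224 bits

H(Y|X) = Σ_x P(x)·H(Y|X=x):
  X=0: P(X=0) = 9/35, P(Y|X=0) = (5/9, 2/9, 1/9, 1/9) → H(Y|X=0) = 1.65774
  X=1: P(X=1) = 26/35, P(Y|X=1) = (1/13, 3/13, 15/26, 3/26) → H(Y|X=1) = 1.59013
H(Y|X) = (9/35)·1.65774 + (26/35)·1.59013 = 1.6075 bits

H(X,Y) = -Σ_{x,y} P(x,y) log₂ P(x,y). Per-cell terms -P(x,y)·log₂P(x,y):
  X=0: 0.40105, 0.23596, 0.14655, 0.14655
  X=1: 0.23596, 0.43617, 0.52388, 0.30380
Sum of the 8 terms: H(X,Y) = 2.4299 bits

Chain rule check:
  H(X) + H(Y|X) = 0.8224 + 1.6075 = 2.4299 bits
  H(X,Y) = 2.4299 bits
✓ Chain rule verified.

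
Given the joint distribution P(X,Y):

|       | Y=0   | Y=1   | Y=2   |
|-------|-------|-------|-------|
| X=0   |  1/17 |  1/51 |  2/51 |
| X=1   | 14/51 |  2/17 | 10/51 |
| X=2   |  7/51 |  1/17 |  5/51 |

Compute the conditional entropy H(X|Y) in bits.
1.3322 bits

H(X|Y) = H(X,Y) - H(Y)

H(X,Y) = -Σ_{x,y} P(x,y) log₂ P(x,y). Per-cell terms -P(x,y)·log₂P(x,y):
  X=0: 0.240439, 0.111224, 0.183232
  X=1: 0.511980, 0.363231, 0.460882
  X=2: 0.393245, 0.240439, 0.328480
Sum of the 9 terms: H(X,Y) = 2.83315 bits

Marginal of Y (column sums):
  P(Y=0) = 1/17 + 14/51 + 7/51 = 8/17
  P(Y=1) = 1/51 + 2/17 + 1/17 = 10/51
  P(Y=2) = 2/51 + 10/51 + 5/51 = 1/3
H(Y) = -[(8/17)·log₂(8/17) + (10/51)·log₂(10/51) + (1/3)·log₂(1/3)]
  = 0.511747 + 0.460882 + 0.528321 = 1.50095 bits

H(X|Y) = H(X,Y) - H(Y) = 2.83315 - 1.50095 = 1.3322 bits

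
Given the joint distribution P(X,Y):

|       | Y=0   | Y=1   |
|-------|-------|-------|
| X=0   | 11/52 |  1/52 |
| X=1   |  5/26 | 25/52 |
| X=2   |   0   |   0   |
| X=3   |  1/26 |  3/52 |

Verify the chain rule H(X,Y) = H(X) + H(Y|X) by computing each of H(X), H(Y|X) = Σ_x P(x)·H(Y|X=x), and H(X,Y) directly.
H(X) = 1.1975 bits, H(Y|X) = 0.7698 bits, H(X,Y) = 1.9673 bits

Marginal of X (row sums):
  P(X=0) = 11/52 + 1/52 = 3/13
  P(X=1) = 5/26 + 25/52 = 35/52
  P(X=2) = 0 + 0 = 0
  P(X=3) = 1/26 + 3/52 = 5/52
H(X) = -[(3/13)·log₂(3/13) + (35/52)·log₂(35/52) + (5/52)·log₂(5/52)]   (outcomes with P = 0 contribute 0)
  = 0.4882 + 0.3844 + 0.3249 = 1.1975 bits

H(Y|X) = Σ_x P(x)·H(Y|X=x):
  X=0: P(X=0) = 3/13, P(Y|X=0) = (11/12, 1/12) → H(Y|X=0) = 0.4138
  X=1: P(X=1) = 35/52, P(Y|X=1) = (2/7, 5/7) → H(Y|X=1) = 0.8631
  X=2: P(X=2) = 0 → contributes 0
  X=3: P(X=3) = 5/52, P(Y|X=3) = (2/5, 3/5) → H(Y|X=3) = 0.9710
H(Y|X) = (3/13)·0.4138 + (35/52)·0.8631 + (5/52)·0.9710 = 0.7698 bits

H(X,Y) = -Σ_{x,y} P(x,y) log₂ P(x,y). Per-cell terms -P(x,y)·log₂P(x,y):
  X=0: 0.4741, 0.1096
  X=1: 0.4574, 0.5080
  X=2: 0.0000, 0.0000
  X=3: 0.1808, 0.2374
  (cells with P = 0 contribute 0)
Sum of the 8 terms: H(X,Y) = 1.9673 bits

Chain rule check:
  H(X) + H(Y|X) = 1.1975 + 0.7698 = 1.9673 bits
  H(X,Y) = 1.9673 bits
✓ Chain rule verified.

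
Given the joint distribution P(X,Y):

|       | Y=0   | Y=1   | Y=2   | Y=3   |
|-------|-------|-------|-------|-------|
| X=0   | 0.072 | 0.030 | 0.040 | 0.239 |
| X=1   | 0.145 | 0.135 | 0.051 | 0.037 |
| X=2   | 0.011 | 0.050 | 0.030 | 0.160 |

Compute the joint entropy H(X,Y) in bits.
3.1557 bits

H(X,Y) = -Σ_{x,y} P(x,y) log₂ P(x,y). Per-cell terms -P(x,y)·log₂P(x,y):
  X=0: 0.27330, 0.15177, 0.18575, 0.49352
  X=1: 0.40395, 0.39001, 0.21896, 0.17598
  X=2: 0.07157, 0.21610, 0.15177, 0.42302
Sum of the 12 terms: H(X,Y) = 3.1557 bits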